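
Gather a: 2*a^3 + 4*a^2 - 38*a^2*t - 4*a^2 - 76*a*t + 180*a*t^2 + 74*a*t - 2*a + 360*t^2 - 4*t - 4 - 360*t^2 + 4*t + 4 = 2*a^3 - 38*a^2*t + a*(180*t^2 - 2*t - 2)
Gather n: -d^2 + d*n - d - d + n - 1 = -d^2 - 2*d + n*(d + 1) - 1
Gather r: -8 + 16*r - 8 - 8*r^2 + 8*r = -8*r^2 + 24*r - 16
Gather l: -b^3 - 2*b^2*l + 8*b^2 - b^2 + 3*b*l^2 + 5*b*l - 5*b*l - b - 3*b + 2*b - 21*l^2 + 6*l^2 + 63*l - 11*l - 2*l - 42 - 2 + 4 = -b^3 + 7*b^2 - 2*b + l^2*(3*b - 15) + l*(50 - 2*b^2) - 40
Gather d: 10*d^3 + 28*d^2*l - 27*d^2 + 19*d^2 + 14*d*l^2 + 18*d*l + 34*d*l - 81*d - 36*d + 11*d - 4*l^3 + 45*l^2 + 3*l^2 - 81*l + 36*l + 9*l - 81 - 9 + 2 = 10*d^3 + d^2*(28*l - 8) + d*(14*l^2 + 52*l - 106) - 4*l^3 + 48*l^2 - 36*l - 88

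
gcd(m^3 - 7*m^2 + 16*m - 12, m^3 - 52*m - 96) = 1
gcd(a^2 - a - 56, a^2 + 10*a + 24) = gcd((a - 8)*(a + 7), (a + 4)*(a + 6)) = 1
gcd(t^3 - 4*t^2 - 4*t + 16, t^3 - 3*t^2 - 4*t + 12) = t^2 - 4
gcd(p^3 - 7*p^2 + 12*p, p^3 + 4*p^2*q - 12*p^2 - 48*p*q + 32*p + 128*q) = p - 4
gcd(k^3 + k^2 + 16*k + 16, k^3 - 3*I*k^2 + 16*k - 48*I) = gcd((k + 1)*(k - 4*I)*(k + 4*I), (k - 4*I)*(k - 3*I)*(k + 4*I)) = k^2 + 16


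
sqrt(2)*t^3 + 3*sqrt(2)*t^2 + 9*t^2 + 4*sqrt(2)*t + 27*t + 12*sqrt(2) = (t + 3)*(t + 4*sqrt(2))*(sqrt(2)*t + 1)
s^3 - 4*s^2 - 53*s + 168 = (s - 8)*(s - 3)*(s + 7)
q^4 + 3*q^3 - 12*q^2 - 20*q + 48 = (q - 2)^2*(q + 3)*(q + 4)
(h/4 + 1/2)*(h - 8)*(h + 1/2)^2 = h^4/4 - 5*h^3/4 - 87*h^2/16 - 35*h/8 - 1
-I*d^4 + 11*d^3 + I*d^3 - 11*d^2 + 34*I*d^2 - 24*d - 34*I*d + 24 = (d + I)*(d + 4*I)*(d + 6*I)*(-I*d + I)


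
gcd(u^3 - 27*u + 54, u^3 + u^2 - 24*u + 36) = u^2 + 3*u - 18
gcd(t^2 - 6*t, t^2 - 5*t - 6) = t - 6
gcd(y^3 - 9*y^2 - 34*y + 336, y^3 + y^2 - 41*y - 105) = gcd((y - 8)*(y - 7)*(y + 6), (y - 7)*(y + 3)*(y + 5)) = y - 7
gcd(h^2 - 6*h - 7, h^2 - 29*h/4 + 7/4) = h - 7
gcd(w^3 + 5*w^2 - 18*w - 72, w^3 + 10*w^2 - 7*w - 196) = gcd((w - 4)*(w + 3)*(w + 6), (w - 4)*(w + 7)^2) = w - 4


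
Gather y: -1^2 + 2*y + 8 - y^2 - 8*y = -y^2 - 6*y + 7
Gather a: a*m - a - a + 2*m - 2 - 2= a*(m - 2) + 2*m - 4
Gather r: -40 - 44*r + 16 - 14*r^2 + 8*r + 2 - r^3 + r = -r^3 - 14*r^2 - 35*r - 22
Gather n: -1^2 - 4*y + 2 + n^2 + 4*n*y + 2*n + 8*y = n^2 + n*(4*y + 2) + 4*y + 1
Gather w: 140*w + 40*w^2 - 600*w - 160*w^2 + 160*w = -120*w^2 - 300*w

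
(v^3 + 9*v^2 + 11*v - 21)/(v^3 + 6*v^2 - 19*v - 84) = (v - 1)/(v - 4)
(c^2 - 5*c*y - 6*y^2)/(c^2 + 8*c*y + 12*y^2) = (c^2 - 5*c*y - 6*y^2)/(c^2 + 8*c*y + 12*y^2)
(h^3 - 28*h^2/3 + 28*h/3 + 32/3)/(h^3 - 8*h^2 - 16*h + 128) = (3*h^2 - 4*h - 4)/(3*(h^2 - 16))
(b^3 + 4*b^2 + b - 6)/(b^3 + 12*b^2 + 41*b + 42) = (b - 1)/(b + 7)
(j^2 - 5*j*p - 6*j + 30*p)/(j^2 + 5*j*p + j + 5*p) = (j^2 - 5*j*p - 6*j + 30*p)/(j^2 + 5*j*p + j + 5*p)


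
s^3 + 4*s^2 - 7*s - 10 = (s - 2)*(s + 1)*(s + 5)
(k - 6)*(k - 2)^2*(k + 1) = k^4 - 9*k^3 + 18*k^2 + 4*k - 24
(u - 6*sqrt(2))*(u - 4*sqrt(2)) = u^2 - 10*sqrt(2)*u + 48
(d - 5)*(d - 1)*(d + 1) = d^3 - 5*d^2 - d + 5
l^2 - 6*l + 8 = (l - 4)*(l - 2)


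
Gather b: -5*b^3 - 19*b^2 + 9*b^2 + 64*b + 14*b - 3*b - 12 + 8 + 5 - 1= -5*b^3 - 10*b^2 + 75*b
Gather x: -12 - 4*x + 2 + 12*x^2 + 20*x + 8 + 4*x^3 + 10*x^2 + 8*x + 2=4*x^3 + 22*x^2 + 24*x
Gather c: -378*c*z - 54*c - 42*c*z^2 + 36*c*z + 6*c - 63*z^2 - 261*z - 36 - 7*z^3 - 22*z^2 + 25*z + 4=c*(-42*z^2 - 342*z - 48) - 7*z^3 - 85*z^2 - 236*z - 32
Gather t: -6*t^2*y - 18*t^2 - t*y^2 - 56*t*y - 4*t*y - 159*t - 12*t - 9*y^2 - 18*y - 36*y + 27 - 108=t^2*(-6*y - 18) + t*(-y^2 - 60*y - 171) - 9*y^2 - 54*y - 81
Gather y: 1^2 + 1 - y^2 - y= -y^2 - y + 2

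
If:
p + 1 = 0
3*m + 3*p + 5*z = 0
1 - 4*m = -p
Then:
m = 0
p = -1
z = 3/5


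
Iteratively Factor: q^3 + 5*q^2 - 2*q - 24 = (q - 2)*(q^2 + 7*q + 12) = (q - 2)*(q + 3)*(q + 4)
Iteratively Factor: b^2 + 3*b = (b + 3)*(b)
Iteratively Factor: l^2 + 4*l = (l)*(l + 4)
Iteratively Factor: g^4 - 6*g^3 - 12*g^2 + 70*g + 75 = (g + 1)*(g^3 - 7*g^2 - 5*g + 75) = (g + 1)*(g + 3)*(g^2 - 10*g + 25) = (g - 5)*(g + 1)*(g + 3)*(g - 5)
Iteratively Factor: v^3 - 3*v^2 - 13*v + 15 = (v + 3)*(v^2 - 6*v + 5) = (v - 5)*(v + 3)*(v - 1)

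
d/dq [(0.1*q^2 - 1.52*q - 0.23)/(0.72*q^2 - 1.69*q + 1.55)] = (0.9254*q^2 + 0.6412*q - 2.7447)/(0.5184*q^4 - 2.4336*q^3 + 5.0881*q^2 - 5.239*q + 2.4025)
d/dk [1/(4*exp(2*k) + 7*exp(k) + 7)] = (-8*exp(k) - 7)*exp(k)/(4*exp(2*k) + 7*exp(k) + 7)^2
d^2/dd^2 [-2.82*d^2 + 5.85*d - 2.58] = -5.64000000000000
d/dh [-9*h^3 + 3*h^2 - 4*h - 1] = -27*h^2 + 6*h - 4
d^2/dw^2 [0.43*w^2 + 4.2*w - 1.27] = 0.860000000000000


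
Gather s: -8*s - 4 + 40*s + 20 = 32*s + 16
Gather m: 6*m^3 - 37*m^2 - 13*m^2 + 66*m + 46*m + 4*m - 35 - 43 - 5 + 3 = 6*m^3 - 50*m^2 + 116*m - 80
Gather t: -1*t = -t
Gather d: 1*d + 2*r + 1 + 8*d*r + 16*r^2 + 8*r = d*(8*r + 1) + 16*r^2 + 10*r + 1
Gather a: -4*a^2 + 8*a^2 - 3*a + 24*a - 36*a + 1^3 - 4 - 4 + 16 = 4*a^2 - 15*a + 9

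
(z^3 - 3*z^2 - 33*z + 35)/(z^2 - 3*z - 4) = (-z^3 + 3*z^2 + 33*z - 35)/(-z^2 + 3*z + 4)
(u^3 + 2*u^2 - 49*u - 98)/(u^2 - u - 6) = (u^2 - 49)/(u - 3)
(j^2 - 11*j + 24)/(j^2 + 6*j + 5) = (j^2 - 11*j + 24)/(j^2 + 6*j + 5)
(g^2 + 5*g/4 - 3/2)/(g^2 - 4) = (g - 3/4)/(g - 2)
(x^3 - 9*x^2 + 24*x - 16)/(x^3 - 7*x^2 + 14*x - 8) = (x - 4)/(x - 2)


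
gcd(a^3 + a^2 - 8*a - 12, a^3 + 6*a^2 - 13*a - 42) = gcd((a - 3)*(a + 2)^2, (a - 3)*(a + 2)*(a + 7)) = a^2 - a - 6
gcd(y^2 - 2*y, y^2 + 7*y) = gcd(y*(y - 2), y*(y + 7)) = y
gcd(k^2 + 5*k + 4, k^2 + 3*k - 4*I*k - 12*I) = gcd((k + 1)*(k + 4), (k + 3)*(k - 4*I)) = 1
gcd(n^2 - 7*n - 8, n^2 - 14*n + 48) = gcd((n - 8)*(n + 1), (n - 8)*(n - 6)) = n - 8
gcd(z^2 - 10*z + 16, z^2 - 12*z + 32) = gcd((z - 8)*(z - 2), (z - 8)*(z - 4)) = z - 8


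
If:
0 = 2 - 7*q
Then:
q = 2/7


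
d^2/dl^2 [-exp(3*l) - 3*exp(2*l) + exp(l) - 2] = (-9*exp(2*l) - 12*exp(l) + 1)*exp(l)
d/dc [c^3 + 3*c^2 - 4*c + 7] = 3*c^2 + 6*c - 4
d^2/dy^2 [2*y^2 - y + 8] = 4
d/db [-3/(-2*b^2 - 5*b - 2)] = 3*(-4*b - 5)/(2*b^2 + 5*b + 2)^2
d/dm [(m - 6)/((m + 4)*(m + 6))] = (-m^2 + 12*m + 84)/(m^4 + 20*m^3 + 148*m^2 + 480*m + 576)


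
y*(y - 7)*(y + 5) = y^3 - 2*y^2 - 35*y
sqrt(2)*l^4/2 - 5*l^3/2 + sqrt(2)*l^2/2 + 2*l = l*(l - 2*sqrt(2))*(l - sqrt(2))*(sqrt(2)*l/2 + 1/2)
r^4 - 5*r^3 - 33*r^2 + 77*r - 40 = (r - 8)*(r - 1)^2*(r + 5)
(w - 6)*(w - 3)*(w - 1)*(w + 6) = w^4 - 4*w^3 - 33*w^2 + 144*w - 108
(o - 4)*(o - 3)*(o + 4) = o^3 - 3*o^2 - 16*o + 48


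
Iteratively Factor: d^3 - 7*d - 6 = (d - 3)*(d^2 + 3*d + 2) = (d - 3)*(d + 1)*(d + 2)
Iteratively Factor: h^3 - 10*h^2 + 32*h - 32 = (h - 4)*(h^2 - 6*h + 8) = (h - 4)*(h - 2)*(h - 4)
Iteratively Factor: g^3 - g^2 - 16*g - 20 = (g + 2)*(g^2 - 3*g - 10) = (g + 2)^2*(g - 5)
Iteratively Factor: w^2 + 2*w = (w)*(w + 2)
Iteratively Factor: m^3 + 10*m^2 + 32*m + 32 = (m + 4)*(m^2 + 6*m + 8) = (m + 4)^2*(m + 2)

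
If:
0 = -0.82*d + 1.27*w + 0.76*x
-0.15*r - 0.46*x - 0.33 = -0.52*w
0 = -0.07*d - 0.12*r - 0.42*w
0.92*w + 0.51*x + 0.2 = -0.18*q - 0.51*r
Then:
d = 1.42393016709279*x + 0.432943364066011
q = 1.06251129877844*x + 0.947784578566325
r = -1.95399567848627*x - 1.23093411843702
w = 0.320962785052039*x + 0.279538235066243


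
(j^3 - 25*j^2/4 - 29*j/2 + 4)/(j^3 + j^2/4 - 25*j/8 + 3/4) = 2*(j - 8)/(2*j - 3)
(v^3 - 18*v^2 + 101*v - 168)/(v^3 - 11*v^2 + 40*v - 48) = (v^2 - 15*v + 56)/(v^2 - 8*v + 16)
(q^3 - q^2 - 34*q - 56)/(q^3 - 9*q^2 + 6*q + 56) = (q + 4)/(q - 4)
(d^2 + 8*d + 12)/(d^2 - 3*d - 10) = (d + 6)/(d - 5)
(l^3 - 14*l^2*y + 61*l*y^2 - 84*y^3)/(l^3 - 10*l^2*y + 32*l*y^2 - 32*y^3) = (l^2 - 10*l*y + 21*y^2)/(l^2 - 6*l*y + 8*y^2)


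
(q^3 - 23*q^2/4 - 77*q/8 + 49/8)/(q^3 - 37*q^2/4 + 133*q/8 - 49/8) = (4*q + 7)/(4*q - 7)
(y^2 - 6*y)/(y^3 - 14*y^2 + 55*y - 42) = y/(y^2 - 8*y + 7)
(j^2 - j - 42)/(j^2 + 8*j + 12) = (j - 7)/(j + 2)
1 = 1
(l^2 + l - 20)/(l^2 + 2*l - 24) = (l + 5)/(l + 6)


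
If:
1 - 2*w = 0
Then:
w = 1/2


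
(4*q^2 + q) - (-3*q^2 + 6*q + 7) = 7*q^2 - 5*q - 7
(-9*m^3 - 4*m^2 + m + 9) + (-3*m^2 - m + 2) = -9*m^3 - 7*m^2 + 11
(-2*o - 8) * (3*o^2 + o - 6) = -6*o^3 - 26*o^2 + 4*o + 48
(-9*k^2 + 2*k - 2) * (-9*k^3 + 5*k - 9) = 81*k^5 - 18*k^4 - 27*k^3 + 91*k^2 - 28*k + 18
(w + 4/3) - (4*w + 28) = -3*w - 80/3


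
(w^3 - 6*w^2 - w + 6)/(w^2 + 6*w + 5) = (w^2 - 7*w + 6)/(w + 5)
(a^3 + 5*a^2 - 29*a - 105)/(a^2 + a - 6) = (a^2 + 2*a - 35)/(a - 2)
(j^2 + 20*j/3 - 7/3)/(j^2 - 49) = (j - 1/3)/(j - 7)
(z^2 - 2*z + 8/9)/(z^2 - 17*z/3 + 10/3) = (z - 4/3)/(z - 5)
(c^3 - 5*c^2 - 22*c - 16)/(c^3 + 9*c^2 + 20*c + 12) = (c - 8)/(c + 6)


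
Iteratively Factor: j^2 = (j)*(j)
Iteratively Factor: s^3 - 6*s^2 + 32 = (s + 2)*(s^2 - 8*s + 16) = (s - 4)*(s + 2)*(s - 4)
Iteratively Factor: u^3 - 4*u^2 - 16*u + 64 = (u - 4)*(u^2 - 16) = (u - 4)*(u + 4)*(u - 4)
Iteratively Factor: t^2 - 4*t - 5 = (t + 1)*(t - 5)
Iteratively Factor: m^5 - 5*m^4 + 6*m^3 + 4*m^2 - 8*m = (m - 2)*(m^4 - 3*m^3 + 4*m) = (m - 2)^2*(m^3 - m^2 - 2*m) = m*(m - 2)^2*(m^2 - m - 2) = m*(m - 2)^3*(m + 1)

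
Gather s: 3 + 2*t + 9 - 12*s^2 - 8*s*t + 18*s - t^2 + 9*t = -12*s^2 + s*(18 - 8*t) - t^2 + 11*t + 12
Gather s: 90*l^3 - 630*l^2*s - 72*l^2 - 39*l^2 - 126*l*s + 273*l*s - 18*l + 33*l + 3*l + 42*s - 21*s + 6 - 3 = 90*l^3 - 111*l^2 + 18*l + s*(-630*l^2 + 147*l + 21) + 3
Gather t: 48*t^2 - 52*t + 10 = 48*t^2 - 52*t + 10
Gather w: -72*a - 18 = -72*a - 18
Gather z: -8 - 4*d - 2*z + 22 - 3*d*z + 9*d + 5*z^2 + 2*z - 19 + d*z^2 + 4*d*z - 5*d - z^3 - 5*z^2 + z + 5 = d*z^2 - z^3 + z*(d + 1)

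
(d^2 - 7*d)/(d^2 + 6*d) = (d - 7)/(d + 6)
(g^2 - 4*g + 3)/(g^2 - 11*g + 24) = (g - 1)/(g - 8)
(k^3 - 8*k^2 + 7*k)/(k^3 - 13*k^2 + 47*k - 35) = k/(k - 5)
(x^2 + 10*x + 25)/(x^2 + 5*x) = (x + 5)/x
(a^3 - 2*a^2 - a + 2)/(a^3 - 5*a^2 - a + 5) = (a - 2)/(a - 5)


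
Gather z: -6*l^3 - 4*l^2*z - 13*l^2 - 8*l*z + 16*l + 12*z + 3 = -6*l^3 - 13*l^2 + 16*l + z*(-4*l^2 - 8*l + 12) + 3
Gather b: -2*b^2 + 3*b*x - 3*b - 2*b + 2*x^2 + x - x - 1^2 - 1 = -2*b^2 + b*(3*x - 5) + 2*x^2 - 2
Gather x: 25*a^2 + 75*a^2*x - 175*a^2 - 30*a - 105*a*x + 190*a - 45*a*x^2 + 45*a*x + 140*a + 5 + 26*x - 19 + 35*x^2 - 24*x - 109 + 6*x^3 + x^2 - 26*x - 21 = -150*a^2 + 300*a + 6*x^3 + x^2*(36 - 45*a) + x*(75*a^2 - 60*a - 24) - 144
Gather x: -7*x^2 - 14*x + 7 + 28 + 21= -7*x^2 - 14*x + 56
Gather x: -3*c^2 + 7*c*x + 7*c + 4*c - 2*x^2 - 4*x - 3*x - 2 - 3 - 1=-3*c^2 + 11*c - 2*x^2 + x*(7*c - 7) - 6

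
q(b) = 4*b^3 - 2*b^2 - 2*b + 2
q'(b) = 12*b^2 - 4*b - 2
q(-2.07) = -37.91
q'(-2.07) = 57.70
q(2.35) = 38.17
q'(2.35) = 54.87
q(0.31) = 1.31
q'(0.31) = -2.09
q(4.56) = 330.57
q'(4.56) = 229.28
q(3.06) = 91.76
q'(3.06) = 98.12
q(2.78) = 66.92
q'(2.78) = 79.62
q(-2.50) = -68.00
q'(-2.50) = 83.00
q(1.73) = 13.27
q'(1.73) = 26.99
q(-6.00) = -922.00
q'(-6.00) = 454.00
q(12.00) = 6602.00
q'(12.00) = 1678.00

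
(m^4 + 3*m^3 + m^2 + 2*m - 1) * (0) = 0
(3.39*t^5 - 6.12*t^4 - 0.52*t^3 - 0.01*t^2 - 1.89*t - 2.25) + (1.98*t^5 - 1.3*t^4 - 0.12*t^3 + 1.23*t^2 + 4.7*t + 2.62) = 5.37*t^5 - 7.42*t^4 - 0.64*t^3 + 1.22*t^2 + 2.81*t + 0.37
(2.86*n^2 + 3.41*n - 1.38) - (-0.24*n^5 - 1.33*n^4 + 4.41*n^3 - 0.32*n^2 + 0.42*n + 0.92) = 0.24*n^5 + 1.33*n^4 - 4.41*n^3 + 3.18*n^2 + 2.99*n - 2.3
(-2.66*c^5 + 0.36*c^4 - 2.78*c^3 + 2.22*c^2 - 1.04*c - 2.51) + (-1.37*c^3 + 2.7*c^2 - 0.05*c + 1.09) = -2.66*c^5 + 0.36*c^4 - 4.15*c^3 + 4.92*c^2 - 1.09*c - 1.42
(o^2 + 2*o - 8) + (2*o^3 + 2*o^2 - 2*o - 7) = 2*o^3 + 3*o^2 - 15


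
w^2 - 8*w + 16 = (w - 4)^2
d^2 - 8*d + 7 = (d - 7)*(d - 1)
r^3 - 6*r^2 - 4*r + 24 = (r - 6)*(r - 2)*(r + 2)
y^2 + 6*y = y*(y + 6)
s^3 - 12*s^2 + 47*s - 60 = (s - 5)*(s - 4)*(s - 3)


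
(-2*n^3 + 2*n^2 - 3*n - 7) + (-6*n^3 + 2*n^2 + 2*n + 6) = -8*n^3 + 4*n^2 - n - 1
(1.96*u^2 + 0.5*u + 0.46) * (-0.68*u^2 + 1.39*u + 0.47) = -1.3328*u^4 + 2.3844*u^3 + 1.3034*u^2 + 0.8744*u + 0.2162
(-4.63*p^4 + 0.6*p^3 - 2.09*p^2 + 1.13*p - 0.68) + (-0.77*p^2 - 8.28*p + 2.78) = -4.63*p^4 + 0.6*p^3 - 2.86*p^2 - 7.15*p + 2.1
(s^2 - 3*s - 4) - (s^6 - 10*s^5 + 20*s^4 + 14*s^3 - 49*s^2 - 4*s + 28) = -s^6 + 10*s^5 - 20*s^4 - 14*s^3 + 50*s^2 + s - 32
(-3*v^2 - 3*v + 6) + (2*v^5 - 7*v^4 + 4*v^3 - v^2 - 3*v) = 2*v^5 - 7*v^4 + 4*v^3 - 4*v^2 - 6*v + 6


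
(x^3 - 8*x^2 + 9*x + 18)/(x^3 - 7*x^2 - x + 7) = (x^2 - 9*x + 18)/(x^2 - 8*x + 7)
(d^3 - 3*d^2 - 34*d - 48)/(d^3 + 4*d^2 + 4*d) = (d^2 - 5*d - 24)/(d*(d + 2))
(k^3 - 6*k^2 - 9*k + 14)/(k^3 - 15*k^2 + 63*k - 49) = (k + 2)/(k - 7)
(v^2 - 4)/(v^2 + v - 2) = (v - 2)/(v - 1)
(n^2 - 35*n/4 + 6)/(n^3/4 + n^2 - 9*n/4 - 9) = (4*n^2 - 35*n + 24)/(n^3 + 4*n^2 - 9*n - 36)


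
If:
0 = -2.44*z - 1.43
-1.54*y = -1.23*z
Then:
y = -0.47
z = -0.59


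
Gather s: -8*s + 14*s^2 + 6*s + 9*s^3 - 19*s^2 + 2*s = 9*s^3 - 5*s^2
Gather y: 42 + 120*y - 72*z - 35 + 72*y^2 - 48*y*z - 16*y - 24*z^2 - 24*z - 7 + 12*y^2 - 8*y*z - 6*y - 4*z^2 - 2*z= 84*y^2 + y*(98 - 56*z) - 28*z^2 - 98*z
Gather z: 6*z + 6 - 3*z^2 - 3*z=-3*z^2 + 3*z + 6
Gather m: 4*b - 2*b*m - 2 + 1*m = 4*b + m*(1 - 2*b) - 2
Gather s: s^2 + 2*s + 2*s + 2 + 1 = s^2 + 4*s + 3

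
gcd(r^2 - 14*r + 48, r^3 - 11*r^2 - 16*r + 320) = r - 8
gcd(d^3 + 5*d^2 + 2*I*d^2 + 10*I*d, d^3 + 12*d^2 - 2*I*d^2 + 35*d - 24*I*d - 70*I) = d + 5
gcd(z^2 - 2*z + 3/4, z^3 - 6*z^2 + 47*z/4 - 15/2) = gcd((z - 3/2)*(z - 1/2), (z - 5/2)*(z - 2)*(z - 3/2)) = z - 3/2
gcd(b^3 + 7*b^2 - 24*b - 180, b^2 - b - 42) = b + 6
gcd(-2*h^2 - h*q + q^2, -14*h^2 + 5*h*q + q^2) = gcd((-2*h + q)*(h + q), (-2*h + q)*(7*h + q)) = -2*h + q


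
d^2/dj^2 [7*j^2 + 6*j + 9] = 14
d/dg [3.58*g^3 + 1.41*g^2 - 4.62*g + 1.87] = 10.74*g^2 + 2.82*g - 4.62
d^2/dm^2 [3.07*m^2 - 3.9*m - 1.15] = 6.14000000000000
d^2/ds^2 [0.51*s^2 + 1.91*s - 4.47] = 1.02000000000000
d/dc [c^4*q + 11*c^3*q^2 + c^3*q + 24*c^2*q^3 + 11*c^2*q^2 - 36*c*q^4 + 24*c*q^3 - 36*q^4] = q*(4*c^3 + 33*c^2*q + 3*c^2 + 48*c*q^2 + 22*c*q - 36*q^3 + 24*q^2)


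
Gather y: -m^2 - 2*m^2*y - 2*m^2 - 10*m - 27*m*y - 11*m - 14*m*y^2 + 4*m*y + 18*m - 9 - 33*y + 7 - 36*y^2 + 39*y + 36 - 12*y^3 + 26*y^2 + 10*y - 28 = -3*m^2 - 3*m - 12*y^3 + y^2*(-14*m - 10) + y*(-2*m^2 - 23*m + 16) + 6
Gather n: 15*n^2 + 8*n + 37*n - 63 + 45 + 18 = 15*n^2 + 45*n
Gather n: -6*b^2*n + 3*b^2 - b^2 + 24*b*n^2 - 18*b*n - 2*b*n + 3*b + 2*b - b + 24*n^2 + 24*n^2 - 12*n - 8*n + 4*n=2*b^2 + 4*b + n^2*(24*b + 48) + n*(-6*b^2 - 20*b - 16)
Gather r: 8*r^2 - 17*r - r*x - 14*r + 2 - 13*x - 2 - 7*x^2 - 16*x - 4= 8*r^2 + r*(-x - 31) - 7*x^2 - 29*x - 4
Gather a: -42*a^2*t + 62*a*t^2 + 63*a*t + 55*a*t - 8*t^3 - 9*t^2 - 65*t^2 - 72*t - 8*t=-42*a^2*t + a*(62*t^2 + 118*t) - 8*t^3 - 74*t^2 - 80*t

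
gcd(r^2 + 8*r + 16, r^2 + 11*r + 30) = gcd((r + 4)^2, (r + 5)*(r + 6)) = 1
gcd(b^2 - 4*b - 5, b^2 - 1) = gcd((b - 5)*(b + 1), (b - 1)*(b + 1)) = b + 1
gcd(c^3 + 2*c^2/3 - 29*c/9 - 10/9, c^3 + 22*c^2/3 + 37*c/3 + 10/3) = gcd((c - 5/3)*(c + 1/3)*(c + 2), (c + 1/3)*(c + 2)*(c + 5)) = c^2 + 7*c/3 + 2/3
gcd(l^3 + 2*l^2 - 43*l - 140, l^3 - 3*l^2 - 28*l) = l^2 - 3*l - 28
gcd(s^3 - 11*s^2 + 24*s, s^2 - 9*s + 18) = s - 3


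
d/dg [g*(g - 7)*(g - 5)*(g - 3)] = 4*g^3 - 45*g^2 + 142*g - 105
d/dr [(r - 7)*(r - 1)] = 2*r - 8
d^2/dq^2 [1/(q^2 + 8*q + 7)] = 2*(-q^2 - 8*q + 4*(q + 4)^2 - 7)/(q^2 + 8*q + 7)^3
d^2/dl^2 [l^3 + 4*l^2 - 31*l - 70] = 6*l + 8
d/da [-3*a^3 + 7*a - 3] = 7 - 9*a^2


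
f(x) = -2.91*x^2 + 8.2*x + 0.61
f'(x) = 8.2 - 5.82*x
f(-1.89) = -25.28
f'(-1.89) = 19.20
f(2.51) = 2.86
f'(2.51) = -6.41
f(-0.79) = -7.68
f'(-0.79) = 12.80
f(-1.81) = -23.77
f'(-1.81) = 18.73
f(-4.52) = -95.91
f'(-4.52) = 34.51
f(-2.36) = -34.95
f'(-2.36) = 21.94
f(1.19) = 6.25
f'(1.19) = 1.27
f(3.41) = -5.27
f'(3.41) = -11.65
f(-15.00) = -777.14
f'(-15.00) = 95.50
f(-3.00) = -50.18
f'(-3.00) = 25.66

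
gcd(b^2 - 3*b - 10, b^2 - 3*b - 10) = b^2 - 3*b - 10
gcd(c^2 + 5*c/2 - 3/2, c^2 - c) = 1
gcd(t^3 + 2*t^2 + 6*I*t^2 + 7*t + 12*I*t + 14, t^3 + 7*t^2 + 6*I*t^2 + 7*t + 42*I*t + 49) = t^2 + 6*I*t + 7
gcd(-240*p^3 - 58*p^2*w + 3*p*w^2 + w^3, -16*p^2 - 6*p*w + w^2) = 8*p - w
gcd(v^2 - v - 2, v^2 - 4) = v - 2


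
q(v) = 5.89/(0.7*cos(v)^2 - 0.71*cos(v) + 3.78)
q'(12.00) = -0.11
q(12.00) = 1.60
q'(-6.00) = 0.07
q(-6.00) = 1.57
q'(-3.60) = -0.21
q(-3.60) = 1.18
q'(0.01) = 0.00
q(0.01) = 1.56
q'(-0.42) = -0.10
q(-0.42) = 1.59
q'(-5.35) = 0.04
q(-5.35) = 1.63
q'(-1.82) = 0.38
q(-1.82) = 1.47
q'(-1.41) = 0.21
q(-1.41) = 1.60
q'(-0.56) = -0.11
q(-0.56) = 1.60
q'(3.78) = 0.28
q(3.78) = 1.23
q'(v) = 5.89*(1.4*sin(v)*cos(v) - 0.71*sin(v))/(0.7*cos(v)^2 - 0.71*cos(v) + 3.78)^2 = (8.246*cos(v) - 4.1819)*sin(v)/(0.7*cos(v)^2 - 0.71*cos(v) + 3.78)^2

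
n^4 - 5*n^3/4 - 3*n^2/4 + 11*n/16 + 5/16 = (n - 5/4)*(n - 1)*(n + 1/2)^2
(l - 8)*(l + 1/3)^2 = l^3 - 22*l^2/3 - 47*l/9 - 8/9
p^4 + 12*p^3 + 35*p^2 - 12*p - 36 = (p - 1)*(p + 1)*(p + 6)^2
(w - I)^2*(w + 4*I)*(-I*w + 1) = -I*w^4 + 3*w^3 - 5*I*w^2 + 3*w - 4*I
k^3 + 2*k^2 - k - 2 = (k - 1)*(k + 1)*(k + 2)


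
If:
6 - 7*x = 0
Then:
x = 6/7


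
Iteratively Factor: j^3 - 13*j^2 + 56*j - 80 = (j - 4)*(j^2 - 9*j + 20) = (j - 5)*(j - 4)*(j - 4)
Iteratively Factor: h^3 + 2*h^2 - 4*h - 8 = (h + 2)*(h^2 - 4) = (h - 2)*(h + 2)*(h + 2)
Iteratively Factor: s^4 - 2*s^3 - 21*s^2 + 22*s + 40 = (s - 2)*(s^3 - 21*s - 20) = (s - 2)*(s + 1)*(s^2 - s - 20) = (s - 2)*(s + 1)*(s + 4)*(s - 5)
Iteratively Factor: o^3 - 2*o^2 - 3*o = (o + 1)*(o^2 - 3*o) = o*(o + 1)*(o - 3)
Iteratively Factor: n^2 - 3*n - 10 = (n + 2)*(n - 5)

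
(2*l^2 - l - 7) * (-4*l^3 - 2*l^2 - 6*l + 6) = -8*l^5 + 18*l^3 + 32*l^2 + 36*l - 42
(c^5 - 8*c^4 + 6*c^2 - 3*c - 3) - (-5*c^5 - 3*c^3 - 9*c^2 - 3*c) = 6*c^5 - 8*c^4 + 3*c^3 + 15*c^2 - 3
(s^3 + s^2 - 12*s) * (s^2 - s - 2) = s^5 - 15*s^3 + 10*s^2 + 24*s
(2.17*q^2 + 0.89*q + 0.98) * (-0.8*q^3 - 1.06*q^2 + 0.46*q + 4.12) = -1.736*q^5 - 3.0122*q^4 - 0.7292*q^3 + 8.311*q^2 + 4.1176*q + 4.0376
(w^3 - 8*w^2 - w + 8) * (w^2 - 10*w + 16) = w^5 - 18*w^4 + 95*w^3 - 110*w^2 - 96*w + 128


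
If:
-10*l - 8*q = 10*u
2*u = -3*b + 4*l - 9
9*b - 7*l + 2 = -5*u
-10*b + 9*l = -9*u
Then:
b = 144/37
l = 1085/222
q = -200/37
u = -125/222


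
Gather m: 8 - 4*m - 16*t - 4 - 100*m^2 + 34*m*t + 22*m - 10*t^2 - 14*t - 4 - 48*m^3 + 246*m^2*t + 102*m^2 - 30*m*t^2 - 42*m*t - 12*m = -48*m^3 + m^2*(246*t + 2) + m*(-30*t^2 - 8*t + 6) - 10*t^2 - 30*t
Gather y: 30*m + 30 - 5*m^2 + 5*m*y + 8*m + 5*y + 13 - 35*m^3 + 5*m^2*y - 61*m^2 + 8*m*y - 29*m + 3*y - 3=-35*m^3 - 66*m^2 + 9*m + y*(5*m^2 + 13*m + 8) + 40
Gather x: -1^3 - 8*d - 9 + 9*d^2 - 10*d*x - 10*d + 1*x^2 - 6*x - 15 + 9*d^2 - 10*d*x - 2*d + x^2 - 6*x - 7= 18*d^2 - 20*d + 2*x^2 + x*(-20*d - 12) - 32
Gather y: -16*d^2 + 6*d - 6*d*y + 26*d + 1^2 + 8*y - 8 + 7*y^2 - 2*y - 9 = -16*d^2 + 32*d + 7*y^2 + y*(6 - 6*d) - 16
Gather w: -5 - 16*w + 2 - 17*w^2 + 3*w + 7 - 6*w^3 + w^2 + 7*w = -6*w^3 - 16*w^2 - 6*w + 4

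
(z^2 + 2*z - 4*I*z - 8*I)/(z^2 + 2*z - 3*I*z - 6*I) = (z - 4*I)/(z - 3*I)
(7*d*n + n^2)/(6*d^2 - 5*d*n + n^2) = n*(7*d + n)/(6*d^2 - 5*d*n + n^2)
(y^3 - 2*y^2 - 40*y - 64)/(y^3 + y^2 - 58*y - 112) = (y + 4)/(y + 7)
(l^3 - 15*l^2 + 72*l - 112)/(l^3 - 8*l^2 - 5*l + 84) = (l - 4)/(l + 3)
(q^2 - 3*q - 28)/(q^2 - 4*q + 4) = (q^2 - 3*q - 28)/(q^2 - 4*q + 4)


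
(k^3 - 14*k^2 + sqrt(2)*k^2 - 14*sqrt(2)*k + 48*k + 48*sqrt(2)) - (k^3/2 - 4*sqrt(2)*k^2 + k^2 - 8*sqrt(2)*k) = k^3/2 - 15*k^2 + 5*sqrt(2)*k^2 - 6*sqrt(2)*k + 48*k + 48*sqrt(2)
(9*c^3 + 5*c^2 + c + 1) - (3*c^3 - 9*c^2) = 6*c^3 + 14*c^2 + c + 1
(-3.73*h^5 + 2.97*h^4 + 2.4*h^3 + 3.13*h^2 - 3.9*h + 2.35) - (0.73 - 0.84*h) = -3.73*h^5 + 2.97*h^4 + 2.4*h^3 + 3.13*h^2 - 3.06*h + 1.62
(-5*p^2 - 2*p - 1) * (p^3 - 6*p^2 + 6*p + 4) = -5*p^5 + 28*p^4 - 19*p^3 - 26*p^2 - 14*p - 4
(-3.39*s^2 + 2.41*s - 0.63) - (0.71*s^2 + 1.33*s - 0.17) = -4.1*s^2 + 1.08*s - 0.46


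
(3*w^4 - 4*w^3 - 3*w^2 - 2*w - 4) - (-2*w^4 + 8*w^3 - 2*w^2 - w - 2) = 5*w^4 - 12*w^3 - w^2 - w - 2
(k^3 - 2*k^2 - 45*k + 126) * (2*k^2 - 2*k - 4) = 2*k^5 - 6*k^4 - 90*k^3 + 350*k^2 - 72*k - 504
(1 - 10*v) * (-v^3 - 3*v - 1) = 10*v^4 - v^3 + 30*v^2 + 7*v - 1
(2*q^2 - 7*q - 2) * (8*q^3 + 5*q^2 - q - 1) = 16*q^5 - 46*q^4 - 53*q^3 - 5*q^2 + 9*q + 2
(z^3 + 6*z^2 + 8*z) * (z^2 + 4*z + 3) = z^5 + 10*z^4 + 35*z^3 + 50*z^2 + 24*z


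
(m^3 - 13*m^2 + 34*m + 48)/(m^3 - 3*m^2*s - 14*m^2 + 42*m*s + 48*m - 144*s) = (-m - 1)/(-m + 3*s)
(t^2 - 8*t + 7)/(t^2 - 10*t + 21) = (t - 1)/(t - 3)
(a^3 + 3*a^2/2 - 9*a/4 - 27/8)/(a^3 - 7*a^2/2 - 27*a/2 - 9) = (a^2 - 9/4)/(a^2 - 5*a - 6)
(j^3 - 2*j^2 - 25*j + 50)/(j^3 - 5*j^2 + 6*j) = (j^2 - 25)/(j*(j - 3))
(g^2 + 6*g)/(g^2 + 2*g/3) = 3*(g + 6)/(3*g + 2)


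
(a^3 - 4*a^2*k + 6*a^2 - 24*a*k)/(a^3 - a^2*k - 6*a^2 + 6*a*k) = (a^2 - 4*a*k + 6*a - 24*k)/(a^2 - a*k - 6*a + 6*k)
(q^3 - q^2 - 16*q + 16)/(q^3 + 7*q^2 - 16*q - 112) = (q - 1)/(q + 7)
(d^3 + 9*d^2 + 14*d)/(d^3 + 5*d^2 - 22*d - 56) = d/(d - 4)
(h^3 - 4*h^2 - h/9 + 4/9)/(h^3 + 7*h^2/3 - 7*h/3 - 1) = (3*h^2 - 13*h + 4)/(3*(h^2 + 2*h - 3))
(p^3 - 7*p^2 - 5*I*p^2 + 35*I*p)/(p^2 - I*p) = (p^2 - 7*p - 5*I*p + 35*I)/(p - I)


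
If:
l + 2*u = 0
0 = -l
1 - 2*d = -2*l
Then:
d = 1/2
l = 0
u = 0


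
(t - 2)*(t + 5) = t^2 + 3*t - 10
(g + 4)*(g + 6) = g^2 + 10*g + 24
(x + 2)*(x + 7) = x^2 + 9*x + 14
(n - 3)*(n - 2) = n^2 - 5*n + 6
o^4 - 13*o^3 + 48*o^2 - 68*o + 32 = (o - 8)*(o - 2)^2*(o - 1)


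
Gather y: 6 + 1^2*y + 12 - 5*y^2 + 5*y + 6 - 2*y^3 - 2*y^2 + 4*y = -2*y^3 - 7*y^2 + 10*y + 24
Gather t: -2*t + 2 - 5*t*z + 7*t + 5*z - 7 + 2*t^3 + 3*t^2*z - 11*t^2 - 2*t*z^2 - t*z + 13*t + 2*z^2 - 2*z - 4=2*t^3 + t^2*(3*z - 11) + t*(-2*z^2 - 6*z + 18) + 2*z^2 + 3*z - 9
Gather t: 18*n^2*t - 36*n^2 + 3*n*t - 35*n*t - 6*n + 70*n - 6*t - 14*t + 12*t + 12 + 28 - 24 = -36*n^2 + 64*n + t*(18*n^2 - 32*n - 8) + 16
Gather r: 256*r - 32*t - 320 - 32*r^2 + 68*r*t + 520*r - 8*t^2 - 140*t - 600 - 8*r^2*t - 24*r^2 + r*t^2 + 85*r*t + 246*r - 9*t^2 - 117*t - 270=r^2*(-8*t - 56) + r*(t^2 + 153*t + 1022) - 17*t^2 - 289*t - 1190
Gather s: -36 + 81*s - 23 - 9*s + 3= 72*s - 56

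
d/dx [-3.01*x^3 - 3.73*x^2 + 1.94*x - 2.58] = -9.03*x^2 - 7.46*x + 1.94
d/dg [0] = 0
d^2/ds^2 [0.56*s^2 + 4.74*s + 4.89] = 1.12000000000000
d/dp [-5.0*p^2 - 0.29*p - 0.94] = -10.0*p - 0.29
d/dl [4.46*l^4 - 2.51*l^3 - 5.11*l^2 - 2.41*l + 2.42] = 17.84*l^3 - 7.53*l^2 - 10.22*l - 2.41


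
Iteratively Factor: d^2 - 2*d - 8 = (d - 4)*(d + 2)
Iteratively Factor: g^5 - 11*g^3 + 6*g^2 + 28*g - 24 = (g + 3)*(g^4 - 3*g^3 - 2*g^2 + 12*g - 8) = (g - 1)*(g + 3)*(g^3 - 2*g^2 - 4*g + 8) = (g - 1)*(g + 2)*(g + 3)*(g^2 - 4*g + 4) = (g - 2)*(g - 1)*(g + 2)*(g + 3)*(g - 2)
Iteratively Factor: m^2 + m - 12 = (m - 3)*(m + 4)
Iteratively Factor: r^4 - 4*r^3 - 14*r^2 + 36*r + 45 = (r + 3)*(r^3 - 7*r^2 + 7*r + 15) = (r - 3)*(r + 3)*(r^2 - 4*r - 5) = (r - 3)*(r + 1)*(r + 3)*(r - 5)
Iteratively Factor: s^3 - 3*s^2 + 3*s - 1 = (s - 1)*(s^2 - 2*s + 1) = (s - 1)^2*(s - 1)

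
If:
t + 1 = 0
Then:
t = -1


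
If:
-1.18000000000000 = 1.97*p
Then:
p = -0.60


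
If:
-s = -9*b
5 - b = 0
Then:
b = 5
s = 45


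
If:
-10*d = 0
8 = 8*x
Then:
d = 0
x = 1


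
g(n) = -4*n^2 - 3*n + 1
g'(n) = -8*n - 3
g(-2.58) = -17.89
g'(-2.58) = 17.64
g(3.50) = -58.50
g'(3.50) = -31.00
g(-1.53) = -3.77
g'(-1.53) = 9.24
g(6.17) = -169.79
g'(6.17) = -52.36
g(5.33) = -128.63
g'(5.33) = -45.64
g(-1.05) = -0.26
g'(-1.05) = 5.40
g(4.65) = -99.44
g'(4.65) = -40.20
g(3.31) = -52.75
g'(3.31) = -29.48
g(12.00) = -611.00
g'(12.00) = -99.00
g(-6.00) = -125.00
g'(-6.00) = 45.00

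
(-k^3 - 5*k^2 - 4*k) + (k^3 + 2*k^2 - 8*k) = -3*k^2 - 12*k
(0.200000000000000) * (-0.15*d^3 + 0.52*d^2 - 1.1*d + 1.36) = -0.03*d^3 + 0.104*d^2 - 0.22*d + 0.272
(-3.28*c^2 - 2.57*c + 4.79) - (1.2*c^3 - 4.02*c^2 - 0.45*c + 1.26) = -1.2*c^3 + 0.74*c^2 - 2.12*c + 3.53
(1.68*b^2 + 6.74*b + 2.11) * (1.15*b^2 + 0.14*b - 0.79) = 1.932*b^4 + 7.9862*b^3 + 2.0429*b^2 - 5.0292*b - 1.6669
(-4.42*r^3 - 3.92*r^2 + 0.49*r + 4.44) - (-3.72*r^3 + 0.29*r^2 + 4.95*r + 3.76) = -0.7*r^3 - 4.21*r^2 - 4.46*r + 0.680000000000001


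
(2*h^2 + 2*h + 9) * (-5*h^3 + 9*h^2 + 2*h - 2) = -10*h^5 + 8*h^4 - 23*h^3 + 81*h^2 + 14*h - 18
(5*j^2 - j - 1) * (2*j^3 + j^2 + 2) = 10*j^5 + 3*j^4 - 3*j^3 + 9*j^2 - 2*j - 2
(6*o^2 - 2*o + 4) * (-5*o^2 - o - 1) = -30*o^4 + 4*o^3 - 24*o^2 - 2*o - 4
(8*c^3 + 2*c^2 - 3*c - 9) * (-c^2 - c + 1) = -8*c^5 - 10*c^4 + 9*c^3 + 14*c^2 + 6*c - 9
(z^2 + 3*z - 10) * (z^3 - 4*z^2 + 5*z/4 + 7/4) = z^5 - z^4 - 83*z^3/4 + 91*z^2/2 - 29*z/4 - 35/2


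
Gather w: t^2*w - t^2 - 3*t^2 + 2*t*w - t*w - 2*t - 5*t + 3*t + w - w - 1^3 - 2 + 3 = -4*t^2 - 4*t + w*(t^2 + t)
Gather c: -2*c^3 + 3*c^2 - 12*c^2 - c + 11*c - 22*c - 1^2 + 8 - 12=-2*c^3 - 9*c^2 - 12*c - 5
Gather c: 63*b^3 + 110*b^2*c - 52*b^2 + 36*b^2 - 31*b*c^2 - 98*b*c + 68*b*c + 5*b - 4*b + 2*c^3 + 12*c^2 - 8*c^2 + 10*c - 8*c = 63*b^3 - 16*b^2 + b + 2*c^3 + c^2*(4 - 31*b) + c*(110*b^2 - 30*b + 2)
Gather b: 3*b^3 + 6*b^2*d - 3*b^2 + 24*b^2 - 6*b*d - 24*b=3*b^3 + b^2*(6*d + 21) + b*(-6*d - 24)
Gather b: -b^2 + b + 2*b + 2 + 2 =-b^2 + 3*b + 4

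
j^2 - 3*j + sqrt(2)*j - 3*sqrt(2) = (j - 3)*(j + sqrt(2))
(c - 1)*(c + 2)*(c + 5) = c^3 + 6*c^2 + 3*c - 10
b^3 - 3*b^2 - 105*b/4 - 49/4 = (b - 7)*(b + 1/2)*(b + 7/2)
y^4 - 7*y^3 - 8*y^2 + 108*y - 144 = (y - 6)*(y - 3)*(y - 2)*(y + 4)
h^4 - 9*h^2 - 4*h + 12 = (h - 3)*(h - 1)*(h + 2)^2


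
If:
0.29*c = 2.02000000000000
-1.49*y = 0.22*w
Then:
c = 6.97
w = -6.77272727272727*y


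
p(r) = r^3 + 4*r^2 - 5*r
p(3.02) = 48.93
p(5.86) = 309.29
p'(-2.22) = -7.97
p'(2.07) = 24.41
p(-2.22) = 19.87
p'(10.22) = 390.11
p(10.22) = 1434.16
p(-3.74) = 22.34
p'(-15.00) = 550.00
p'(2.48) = 33.29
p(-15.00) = -2400.00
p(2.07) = 15.66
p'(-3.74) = 7.04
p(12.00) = 2244.00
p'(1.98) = 22.60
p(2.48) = 27.45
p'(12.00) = 523.00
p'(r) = 3*r^2 + 8*r - 5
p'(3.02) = 46.52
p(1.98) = 13.54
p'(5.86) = 144.90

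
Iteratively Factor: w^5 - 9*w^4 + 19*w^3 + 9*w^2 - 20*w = (w - 1)*(w^4 - 8*w^3 + 11*w^2 + 20*w) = (w - 5)*(w - 1)*(w^3 - 3*w^2 - 4*w) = w*(w - 5)*(w - 1)*(w^2 - 3*w - 4) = w*(w - 5)*(w - 1)*(w + 1)*(w - 4)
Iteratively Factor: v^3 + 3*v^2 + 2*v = (v)*(v^2 + 3*v + 2) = v*(v + 2)*(v + 1)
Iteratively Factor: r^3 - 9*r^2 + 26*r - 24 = (r - 3)*(r^2 - 6*r + 8) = (r - 4)*(r - 3)*(r - 2)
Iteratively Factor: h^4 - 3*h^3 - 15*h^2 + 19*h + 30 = (h + 3)*(h^3 - 6*h^2 + 3*h + 10) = (h - 2)*(h + 3)*(h^2 - 4*h - 5) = (h - 2)*(h + 1)*(h + 3)*(h - 5)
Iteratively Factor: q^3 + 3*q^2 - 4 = (q - 1)*(q^2 + 4*q + 4) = (q - 1)*(q + 2)*(q + 2)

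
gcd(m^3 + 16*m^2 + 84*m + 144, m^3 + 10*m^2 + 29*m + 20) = m + 4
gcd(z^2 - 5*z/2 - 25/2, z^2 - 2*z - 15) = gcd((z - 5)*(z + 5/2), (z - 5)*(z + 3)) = z - 5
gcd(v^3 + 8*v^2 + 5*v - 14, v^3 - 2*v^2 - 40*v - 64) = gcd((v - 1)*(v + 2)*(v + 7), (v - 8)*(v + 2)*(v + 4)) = v + 2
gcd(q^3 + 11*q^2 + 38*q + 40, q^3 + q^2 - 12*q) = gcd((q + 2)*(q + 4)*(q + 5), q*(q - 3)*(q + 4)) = q + 4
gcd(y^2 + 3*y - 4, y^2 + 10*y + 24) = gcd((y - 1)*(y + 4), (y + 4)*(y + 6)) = y + 4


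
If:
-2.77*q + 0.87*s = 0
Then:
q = 0.314079422382672*s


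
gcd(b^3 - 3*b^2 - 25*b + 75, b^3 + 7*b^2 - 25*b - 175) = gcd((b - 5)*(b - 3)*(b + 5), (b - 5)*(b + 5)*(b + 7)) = b^2 - 25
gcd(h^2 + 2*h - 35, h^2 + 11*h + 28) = h + 7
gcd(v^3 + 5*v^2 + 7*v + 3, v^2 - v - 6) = 1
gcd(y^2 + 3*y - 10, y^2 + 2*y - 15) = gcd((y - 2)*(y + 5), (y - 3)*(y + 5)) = y + 5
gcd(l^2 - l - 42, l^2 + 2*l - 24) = l + 6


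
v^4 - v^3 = v^3*(v - 1)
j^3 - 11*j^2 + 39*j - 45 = (j - 5)*(j - 3)^2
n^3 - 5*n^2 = n^2*(n - 5)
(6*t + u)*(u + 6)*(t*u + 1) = 6*t^2*u^2 + 36*t^2*u + t*u^3 + 6*t*u^2 + 6*t*u + 36*t + u^2 + 6*u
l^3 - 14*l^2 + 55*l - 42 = (l - 7)*(l - 6)*(l - 1)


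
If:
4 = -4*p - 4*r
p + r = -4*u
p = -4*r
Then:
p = -4/3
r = 1/3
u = 1/4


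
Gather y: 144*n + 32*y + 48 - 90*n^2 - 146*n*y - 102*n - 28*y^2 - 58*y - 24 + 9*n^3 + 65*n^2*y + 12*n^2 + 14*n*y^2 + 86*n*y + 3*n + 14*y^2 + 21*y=9*n^3 - 78*n^2 + 45*n + y^2*(14*n - 14) + y*(65*n^2 - 60*n - 5) + 24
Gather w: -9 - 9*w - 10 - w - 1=-10*w - 20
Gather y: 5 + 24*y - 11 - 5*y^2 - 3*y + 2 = -5*y^2 + 21*y - 4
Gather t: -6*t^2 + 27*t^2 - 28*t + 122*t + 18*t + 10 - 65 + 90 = 21*t^2 + 112*t + 35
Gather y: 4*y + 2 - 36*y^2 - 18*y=-36*y^2 - 14*y + 2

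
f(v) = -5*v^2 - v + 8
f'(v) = -10*v - 1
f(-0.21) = 7.99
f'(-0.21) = 1.10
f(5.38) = -142.10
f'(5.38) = -54.80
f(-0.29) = 7.87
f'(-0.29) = 1.90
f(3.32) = -50.43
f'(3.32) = -34.20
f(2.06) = -15.28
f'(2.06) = -21.60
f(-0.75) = 5.94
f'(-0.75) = 6.50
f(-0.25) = 7.94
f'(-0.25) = 1.50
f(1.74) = -8.88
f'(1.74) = -18.40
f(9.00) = -406.00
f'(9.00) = -91.00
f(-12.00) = -700.00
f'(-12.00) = 119.00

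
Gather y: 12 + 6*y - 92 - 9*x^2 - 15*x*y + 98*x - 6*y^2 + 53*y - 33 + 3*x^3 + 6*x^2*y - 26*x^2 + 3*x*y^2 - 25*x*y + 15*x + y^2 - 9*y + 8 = 3*x^3 - 35*x^2 + 113*x + y^2*(3*x - 5) + y*(6*x^2 - 40*x + 50) - 105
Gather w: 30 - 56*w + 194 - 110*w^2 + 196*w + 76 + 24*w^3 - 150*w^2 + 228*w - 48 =24*w^3 - 260*w^2 + 368*w + 252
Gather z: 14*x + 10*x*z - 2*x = 10*x*z + 12*x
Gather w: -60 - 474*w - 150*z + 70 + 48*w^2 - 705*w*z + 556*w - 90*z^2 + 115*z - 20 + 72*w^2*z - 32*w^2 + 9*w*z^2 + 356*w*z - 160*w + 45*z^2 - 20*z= w^2*(72*z + 16) + w*(9*z^2 - 349*z - 78) - 45*z^2 - 55*z - 10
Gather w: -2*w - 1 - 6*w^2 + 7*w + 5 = -6*w^2 + 5*w + 4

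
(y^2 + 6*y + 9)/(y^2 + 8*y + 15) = (y + 3)/(y + 5)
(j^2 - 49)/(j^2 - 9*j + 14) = (j + 7)/(j - 2)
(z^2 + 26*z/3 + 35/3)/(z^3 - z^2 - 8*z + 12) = (z^2 + 26*z/3 + 35/3)/(z^3 - z^2 - 8*z + 12)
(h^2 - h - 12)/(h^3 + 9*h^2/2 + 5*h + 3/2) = 2*(h - 4)/(2*h^2 + 3*h + 1)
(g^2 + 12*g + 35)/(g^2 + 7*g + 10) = (g + 7)/(g + 2)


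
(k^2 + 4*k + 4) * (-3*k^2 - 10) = -3*k^4 - 12*k^3 - 22*k^2 - 40*k - 40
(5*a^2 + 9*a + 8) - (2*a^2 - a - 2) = 3*a^2 + 10*a + 10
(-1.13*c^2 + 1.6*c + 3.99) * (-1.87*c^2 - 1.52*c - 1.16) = 2.1131*c^4 - 1.2744*c^3 - 8.5825*c^2 - 7.9208*c - 4.6284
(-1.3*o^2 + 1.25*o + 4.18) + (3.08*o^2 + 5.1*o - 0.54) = 1.78*o^2 + 6.35*o + 3.64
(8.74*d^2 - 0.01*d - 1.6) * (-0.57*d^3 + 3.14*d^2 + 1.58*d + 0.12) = -4.9818*d^5 + 27.4493*d^4 + 14.6898*d^3 - 3.991*d^2 - 2.5292*d - 0.192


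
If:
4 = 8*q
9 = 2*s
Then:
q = 1/2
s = 9/2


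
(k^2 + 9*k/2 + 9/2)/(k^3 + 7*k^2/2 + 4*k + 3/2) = (k + 3)/(k^2 + 2*k + 1)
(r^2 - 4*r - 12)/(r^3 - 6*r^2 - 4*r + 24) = 1/(r - 2)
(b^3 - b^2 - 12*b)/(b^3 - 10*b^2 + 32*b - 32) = b*(b + 3)/(b^2 - 6*b + 8)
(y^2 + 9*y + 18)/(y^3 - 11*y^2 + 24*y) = (y^2 + 9*y + 18)/(y*(y^2 - 11*y + 24))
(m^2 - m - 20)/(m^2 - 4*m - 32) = (m - 5)/(m - 8)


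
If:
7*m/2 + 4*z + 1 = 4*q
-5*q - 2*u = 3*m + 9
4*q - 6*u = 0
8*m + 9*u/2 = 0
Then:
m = 81/125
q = -216/125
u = -144/125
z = -509/200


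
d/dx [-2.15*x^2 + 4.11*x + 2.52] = 4.11 - 4.3*x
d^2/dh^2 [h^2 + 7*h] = 2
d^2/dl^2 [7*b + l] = 0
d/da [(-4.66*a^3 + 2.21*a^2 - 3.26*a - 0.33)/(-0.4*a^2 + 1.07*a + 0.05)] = (1.864*a^4 - 9.9724*a^3 + 0.361700000000001*a^2 - 0.0430000000000001*a + 0.1901)/(0.16*a^4 - 0.856*a^3 + 1.1049*a^2 + 0.107*a + 0.0025)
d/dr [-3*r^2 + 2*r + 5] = 2 - 6*r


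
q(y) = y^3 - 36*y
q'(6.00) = 72.00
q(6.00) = 0.00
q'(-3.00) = -9.00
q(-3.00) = 81.00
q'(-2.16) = -22.00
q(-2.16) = 67.68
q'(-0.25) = -35.81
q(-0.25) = 8.98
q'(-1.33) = -30.69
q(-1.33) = 45.53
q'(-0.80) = -34.08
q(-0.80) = 28.29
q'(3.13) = -6.61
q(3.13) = -82.02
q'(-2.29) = -20.27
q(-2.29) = 70.43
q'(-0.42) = -35.47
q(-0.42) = 15.05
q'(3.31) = -3.13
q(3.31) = -82.90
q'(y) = 3*y^2 - 36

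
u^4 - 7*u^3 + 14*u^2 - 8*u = u*(u - 4)*(u - 2)*(u - 1)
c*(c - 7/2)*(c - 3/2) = c^3 - 5*c^2 + 21*c/4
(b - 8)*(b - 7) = b^2 - 15*b + 56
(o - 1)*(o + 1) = o^2 - 1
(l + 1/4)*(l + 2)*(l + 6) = l^3 + 33*l^2/4 + 14*l + 3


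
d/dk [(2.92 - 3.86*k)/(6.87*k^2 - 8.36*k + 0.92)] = (26.5182*k^2 - 40.1208*k + 20.86)/(47.1969*k^4 - 114.8664*k^3 + 82.5304*k^2 - 15.3824*k + 0.8464)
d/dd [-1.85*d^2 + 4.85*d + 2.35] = 4.85 - 3.7*d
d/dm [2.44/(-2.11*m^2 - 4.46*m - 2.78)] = (10.2968*m + 10.8824)/(2.11*m^2 + 4.46*m + 2.78)^2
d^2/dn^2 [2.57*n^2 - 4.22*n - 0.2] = 5.14000000000000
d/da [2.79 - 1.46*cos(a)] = 1.46*sin(a)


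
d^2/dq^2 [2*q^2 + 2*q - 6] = 4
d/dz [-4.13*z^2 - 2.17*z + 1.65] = -8.26*z - 2.17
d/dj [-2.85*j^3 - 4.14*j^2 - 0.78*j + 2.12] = -8.55*j^2 - 8.28*j - 0.78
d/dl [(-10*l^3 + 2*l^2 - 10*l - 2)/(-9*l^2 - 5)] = 2*(45*l^4 + 30*l^2 - 28*l + 25)/(81*l^4 + 90*l^2 + 25)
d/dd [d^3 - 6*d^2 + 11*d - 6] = 3*d^2 - 12*d + 11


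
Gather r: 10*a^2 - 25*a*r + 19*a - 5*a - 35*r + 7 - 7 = 10*a^2 + 14*a + r*(-25*a - 35)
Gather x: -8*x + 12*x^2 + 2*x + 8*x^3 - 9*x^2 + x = 8*x^3 + 3*x^2 - 5*x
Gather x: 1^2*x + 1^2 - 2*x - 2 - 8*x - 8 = -9*x - 9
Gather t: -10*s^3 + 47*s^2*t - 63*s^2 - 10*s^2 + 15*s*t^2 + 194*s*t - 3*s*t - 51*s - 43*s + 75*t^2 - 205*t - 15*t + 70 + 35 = -10*s^3 - 73*s^2 - 94*s + t^2*(15*s + 75) + t*(47*s^2 + 191*s - 220) + 105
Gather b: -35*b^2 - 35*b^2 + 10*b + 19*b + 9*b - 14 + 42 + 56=-70*b^2 + 38*b + 84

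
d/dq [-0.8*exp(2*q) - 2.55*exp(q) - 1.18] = (-1.6*exp(q) - 2.55)*exp(q)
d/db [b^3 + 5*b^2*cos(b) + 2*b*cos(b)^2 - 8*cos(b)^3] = -5*b^2*sin(b) + 3*b^2 - 2*b*sin(2*b) + 10*b*cos(b) + 24*sin(b)*cos(b)^2 + 2*cos(b)^2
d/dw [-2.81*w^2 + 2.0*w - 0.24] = 2.0 - 5.62*w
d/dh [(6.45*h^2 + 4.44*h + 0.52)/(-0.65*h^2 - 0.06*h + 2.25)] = (2.499*h^2 + 29.701*h + 10.0212)/(0.4225*h^4 + 0.078*h^3 - 2.9214*h^2 - 0.27*h + 5.0625)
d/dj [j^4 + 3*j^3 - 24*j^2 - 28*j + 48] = 4*j^3 + 9*j^2 - 48*j - 28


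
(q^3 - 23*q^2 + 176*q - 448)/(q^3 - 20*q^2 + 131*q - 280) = (q - 8)/(q - 5)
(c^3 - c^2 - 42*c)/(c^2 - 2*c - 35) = c*(c + 6)/(c + 5)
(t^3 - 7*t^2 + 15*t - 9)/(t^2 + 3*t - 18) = (t^2 - 4*t + 3)/(t + 6)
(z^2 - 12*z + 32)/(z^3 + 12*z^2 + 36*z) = (z^2 - 12*z + 32)/(z*(z^2 + 12*z + 36))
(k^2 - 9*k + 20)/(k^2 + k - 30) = (k - 4)/(k + 6)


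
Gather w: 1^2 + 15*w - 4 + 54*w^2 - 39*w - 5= 54*w^2 - 24*w - 8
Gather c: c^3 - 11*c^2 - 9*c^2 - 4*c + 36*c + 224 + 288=c^3 - 20*c^2 + 32*c + 512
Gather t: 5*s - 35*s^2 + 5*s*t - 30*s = -35*s^2 + 5*s*t - 25*s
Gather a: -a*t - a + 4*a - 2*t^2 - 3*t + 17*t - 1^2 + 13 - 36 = a*(3 - t) - 2*t^2 + 14*t - 24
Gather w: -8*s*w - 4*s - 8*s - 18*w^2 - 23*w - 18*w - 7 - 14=-12*s - 18*w^2 + w*(-8*s - 41) - 21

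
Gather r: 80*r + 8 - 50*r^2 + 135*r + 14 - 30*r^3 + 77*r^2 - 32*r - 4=-30*r^3 + 27*r^2 + 183*r + 18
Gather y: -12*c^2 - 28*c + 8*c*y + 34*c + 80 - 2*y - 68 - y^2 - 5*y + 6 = -12*c^2 + 6*c - y^2 + y*(8*c - 7) + 18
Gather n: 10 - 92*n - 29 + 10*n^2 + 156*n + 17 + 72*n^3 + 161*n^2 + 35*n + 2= 72*n^3 + 171*n^2 + 99*n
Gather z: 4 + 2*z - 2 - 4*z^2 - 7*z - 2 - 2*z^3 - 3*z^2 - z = -2*z^3 - 7*z^2 - 6*z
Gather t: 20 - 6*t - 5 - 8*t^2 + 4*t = -8*t^2 - 2*t + 15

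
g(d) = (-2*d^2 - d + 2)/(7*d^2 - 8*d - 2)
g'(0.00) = 4.50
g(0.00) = -1.00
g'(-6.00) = 0.01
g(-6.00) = -0.21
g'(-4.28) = 0.02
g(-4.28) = -0.19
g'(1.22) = 15.47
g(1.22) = 1.64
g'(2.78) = 0.16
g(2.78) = -0.54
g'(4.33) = 0.04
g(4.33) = -0.42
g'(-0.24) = 230.95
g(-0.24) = 6.57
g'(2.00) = 0.70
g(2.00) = -0.80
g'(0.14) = 1.76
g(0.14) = -0.61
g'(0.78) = 1.03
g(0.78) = -0.00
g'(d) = (8 - 14*d)*(-2*d^2 - d + 2)/(7*d^2 - 8*d - 2)^2 + (-4*d - 1)/(7*d^2 - 8*d - 2) = (23*d^2 - 20*d + 18)/(49*d^4 - 112*d^3 + 36*d^2 + 32*d + 4)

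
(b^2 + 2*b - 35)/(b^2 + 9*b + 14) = (b - 5)/(b + 2)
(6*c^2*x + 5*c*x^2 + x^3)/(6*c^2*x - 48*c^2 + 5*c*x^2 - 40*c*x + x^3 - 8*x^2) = x/(x - 8)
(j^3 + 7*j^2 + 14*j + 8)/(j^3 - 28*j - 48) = (j + 1)/(j - 6)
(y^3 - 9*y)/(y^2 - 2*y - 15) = y*(y - 3)/(y - 5)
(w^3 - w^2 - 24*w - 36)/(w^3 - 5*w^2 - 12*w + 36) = (w + 2)/(w - 2)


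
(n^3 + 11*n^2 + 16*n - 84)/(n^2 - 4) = (n^2 + 13*n + 42)/(n + 2)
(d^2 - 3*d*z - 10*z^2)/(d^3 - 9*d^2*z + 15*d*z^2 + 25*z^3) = (-d - 2*z)/(-d^2 + 4*d*z + 5*z^2)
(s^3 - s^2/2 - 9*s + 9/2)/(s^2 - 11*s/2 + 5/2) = (s^2 - 9)/(s - 5)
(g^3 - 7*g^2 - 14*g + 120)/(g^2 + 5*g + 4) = (g^2 - 11*g + 30)/(g + 1)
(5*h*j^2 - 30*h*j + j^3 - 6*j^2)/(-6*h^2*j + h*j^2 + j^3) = (5*h*j - 30*h + j^2 - 6*j)/(-6*h^2 + h*j + j^2)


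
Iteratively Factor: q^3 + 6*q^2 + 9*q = (q)*(q^2 + 6*q + 9) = q*(q + 3)*(q + 3)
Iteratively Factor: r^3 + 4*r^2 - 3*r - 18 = (r + 3)*(r^2 + r - 6) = (r + 3)^2*(r - 2)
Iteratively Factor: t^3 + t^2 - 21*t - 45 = (t + 3)*(t^2 - 2*t - 15) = (t + 3)^2*(t - 5)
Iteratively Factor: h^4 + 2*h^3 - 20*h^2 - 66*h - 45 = (h + 3)*(h^3 - h^2 - 17*h - 15) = (h - 5)*(h + 3)*(h^2 + 4*h + 3) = (h - 5)*(h + 3)^2*(h + 1)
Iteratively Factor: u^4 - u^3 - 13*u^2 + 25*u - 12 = (u - 1)*(u^3 - 13*u + 12) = (u - 1)*(u + 4)*(u^2 - 4*u + 3) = (u - 3)*(u - 1)*(u + 4)*(u - 1)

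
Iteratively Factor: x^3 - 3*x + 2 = (x - 1)*(x^2 + x - 2) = (x - 1)*(x + 2)*(x - 1)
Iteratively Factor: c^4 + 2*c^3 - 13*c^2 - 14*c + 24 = (c - 3)*(c^3 + 5*c^2 + 2*c - 8) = (c - 3)*(c + 2)*(c^2 + 3*c - 4) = (c - 3)*(c + 2)*(c + 4)*(c - 1)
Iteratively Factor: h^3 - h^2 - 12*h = (h - 4)*(h^2 + 3*h) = (h - 4)*(h + 3)*(h)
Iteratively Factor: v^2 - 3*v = (v - 3)*(v)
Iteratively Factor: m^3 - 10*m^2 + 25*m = (m)*(m^2 - 10*m + 25) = m*(m - 5)*(m - 5)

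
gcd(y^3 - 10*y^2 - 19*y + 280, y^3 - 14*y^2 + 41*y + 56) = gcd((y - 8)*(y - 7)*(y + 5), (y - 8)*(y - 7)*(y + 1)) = y^2 - 15*y + 56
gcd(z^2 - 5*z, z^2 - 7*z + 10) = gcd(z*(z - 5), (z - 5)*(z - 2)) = z - 5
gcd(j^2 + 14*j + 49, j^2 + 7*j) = j + 7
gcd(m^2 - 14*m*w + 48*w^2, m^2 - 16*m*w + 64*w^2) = -m + 8*w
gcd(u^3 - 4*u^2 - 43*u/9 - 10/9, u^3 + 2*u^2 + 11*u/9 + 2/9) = u^2 + u + 2/9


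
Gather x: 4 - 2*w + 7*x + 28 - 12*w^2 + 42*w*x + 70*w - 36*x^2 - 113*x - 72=-12*w^2 + 68*w - 36*x^2 + x*(42*w - 106) - 40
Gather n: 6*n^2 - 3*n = 6*n^2 - 3*n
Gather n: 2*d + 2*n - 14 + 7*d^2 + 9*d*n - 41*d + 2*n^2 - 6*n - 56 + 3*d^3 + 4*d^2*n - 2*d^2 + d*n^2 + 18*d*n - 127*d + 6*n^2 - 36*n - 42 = 3*d^3 + 5*d^2 - 166*d + n^2*(d + 8) + n*(4*d^2 + 27*d - 40) - 112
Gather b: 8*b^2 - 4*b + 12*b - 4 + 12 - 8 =8*b^2 + 8*b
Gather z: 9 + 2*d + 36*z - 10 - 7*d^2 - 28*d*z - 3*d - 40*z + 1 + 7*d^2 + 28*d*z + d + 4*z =0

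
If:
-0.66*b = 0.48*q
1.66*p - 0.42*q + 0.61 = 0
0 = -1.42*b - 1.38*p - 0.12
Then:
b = 0.41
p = -0.51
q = -0.57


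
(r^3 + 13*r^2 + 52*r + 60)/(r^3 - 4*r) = (r^2 + 11*r + 30)/(r*(r - 2))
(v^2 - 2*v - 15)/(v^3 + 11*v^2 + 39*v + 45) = (v - 5)/(v^2 + 8*v + 15)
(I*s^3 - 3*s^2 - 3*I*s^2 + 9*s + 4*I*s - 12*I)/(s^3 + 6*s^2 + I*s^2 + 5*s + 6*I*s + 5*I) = (I*s^3 - 3*s^2*(1 + I) + s*(9 + 4*I) - 12*I)/(s^3 + s^2*(6 + I) + s*(5 + 6*I) + 5*I)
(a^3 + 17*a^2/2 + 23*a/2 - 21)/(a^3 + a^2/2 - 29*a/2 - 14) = (a^2 + 5*a - 6)/(a^2 - 3*a - 4)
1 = 1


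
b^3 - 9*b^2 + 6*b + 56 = (b - 7)*(b - 4)*(b + 2)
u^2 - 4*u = u*(u - 4)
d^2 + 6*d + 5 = (d + 1)*(d + 5)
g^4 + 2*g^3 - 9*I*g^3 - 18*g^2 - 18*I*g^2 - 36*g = g*(g + 2)*(g - 6*I)*(g - 3*I)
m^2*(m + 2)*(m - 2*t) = m^4 - 2*m^3*t + 2*m^3 - 4*m^2*t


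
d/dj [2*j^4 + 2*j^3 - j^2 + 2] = 2*j*(4*j^2 + 3*j - 1)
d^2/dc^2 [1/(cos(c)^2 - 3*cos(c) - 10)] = (4*sin(c)^4 - 51*sin(c)^2 - 75*cos(c)/4 - 9*cos(3*c)/4 + 9)/(sin(c)^2 + 3*cos(c) + 9)^3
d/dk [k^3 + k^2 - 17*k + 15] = 3*k^2 + 2*k - 17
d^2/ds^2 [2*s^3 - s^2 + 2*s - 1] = 12*s - 2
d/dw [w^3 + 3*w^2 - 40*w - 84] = 3*w^2 + 6*w - 40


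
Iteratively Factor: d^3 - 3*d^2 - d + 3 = (d - 1)*(d^2 - 2*d - 3) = (d - 3)*(d - 1)*(d + 1)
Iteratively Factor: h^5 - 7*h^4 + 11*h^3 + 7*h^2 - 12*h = (h - 3)*(h^4 - 4*h^3 - h^2 + 4*h) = (h - 3)*(h - 1)*(h^3 - 3*h^2 - 4*h) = (h - 4)*(h - 3)*(h - 1)*(h^2 + h) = h*(h - 4)*(h - 3)*(h - 1)*(h + 1)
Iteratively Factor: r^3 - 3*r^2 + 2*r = (r - 1)*(r^2 - 2*r) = r*(r - 1)*(r - 2)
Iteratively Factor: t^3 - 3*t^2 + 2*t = (t - 1)*(t^2 - 2*t) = t*(t - 1)*(t - 2)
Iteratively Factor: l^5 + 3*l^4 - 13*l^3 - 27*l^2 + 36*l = (l + 3)*(l^4 - 13*l^2 + 12*l) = (l + 3)*(l + 4)*(l^3 - 4*l^2 + 3*l) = l*(l + 3)*(l + 4)*(l^2 - 4*l + 3) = l*(l - 1)*(l + 3)*(l + 4)*(l - 3)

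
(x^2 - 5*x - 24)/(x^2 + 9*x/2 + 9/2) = 2*(x - 8)/(2*x + 3)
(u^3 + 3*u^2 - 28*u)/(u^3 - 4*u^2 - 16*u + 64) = u*(u + 7)/(u^2 - 16)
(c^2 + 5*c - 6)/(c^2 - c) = (c + 6)/c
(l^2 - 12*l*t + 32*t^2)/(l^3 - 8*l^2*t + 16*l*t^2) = (-l + 8*t)/(l*(-l + 4*t))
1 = 1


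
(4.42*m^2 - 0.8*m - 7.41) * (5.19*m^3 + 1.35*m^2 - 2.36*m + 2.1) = 22.9398*m^5 + 1.815*m^4 - 49.9691*m^3 + 1.1665*m^2 + 15.8076*m - 15.561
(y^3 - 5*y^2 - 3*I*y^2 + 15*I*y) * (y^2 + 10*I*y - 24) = y^5 - 5*y^4 + 7*I*y^4 + 6*y^3 - 35*I*y^3 - 30*y^2 + 72*I*y^2 - 360*I*y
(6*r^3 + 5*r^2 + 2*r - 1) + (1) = 6*r^3 + 5*r^2 + 2*r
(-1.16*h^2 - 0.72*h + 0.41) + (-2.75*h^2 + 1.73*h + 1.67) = -3.91*h^2 + 1.01*h + 2.08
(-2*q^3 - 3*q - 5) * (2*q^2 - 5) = -4*q^5 + 4*q^3 - 10*q^2 + 15*q + 25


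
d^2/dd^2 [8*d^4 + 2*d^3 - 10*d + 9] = 12*d*(8*d + 1)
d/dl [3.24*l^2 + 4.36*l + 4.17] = 6.48*l + 4.36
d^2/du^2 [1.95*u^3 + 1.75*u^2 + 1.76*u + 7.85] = 11.7*u + 3.5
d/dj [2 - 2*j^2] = -4*j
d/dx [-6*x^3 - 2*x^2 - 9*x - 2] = -18*x^2 - 4*x - 9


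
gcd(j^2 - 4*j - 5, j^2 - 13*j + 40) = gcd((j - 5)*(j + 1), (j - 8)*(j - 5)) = j - 5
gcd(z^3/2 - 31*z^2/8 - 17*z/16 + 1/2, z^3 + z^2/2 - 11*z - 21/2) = 1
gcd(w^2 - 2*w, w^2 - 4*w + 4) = w - 2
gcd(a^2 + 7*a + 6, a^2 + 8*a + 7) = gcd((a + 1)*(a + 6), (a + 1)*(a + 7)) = a + 1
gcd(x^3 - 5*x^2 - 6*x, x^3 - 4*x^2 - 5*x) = x^2 + x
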